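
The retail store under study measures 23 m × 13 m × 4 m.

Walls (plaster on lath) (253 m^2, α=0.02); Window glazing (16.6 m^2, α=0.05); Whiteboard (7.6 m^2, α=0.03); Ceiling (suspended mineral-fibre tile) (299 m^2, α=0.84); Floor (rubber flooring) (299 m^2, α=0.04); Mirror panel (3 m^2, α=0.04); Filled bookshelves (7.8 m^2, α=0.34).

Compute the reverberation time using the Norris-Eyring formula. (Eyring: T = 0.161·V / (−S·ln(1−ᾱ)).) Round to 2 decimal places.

0.59 s

Total surface area S = 253 + 16.6 + 7.6 + 299 + 299 + 3 + 7.8 = 886.0 m^2.
Σ(Sᵢαᵢ) = 253×0.02 + 16.6×0.05 + 7.6×0.03 + 299×0.84 + 299×0.04 + 3×0.04 + 7.8×0.34 = 272.010.
Mean coefficient ᾱ = A/S = 0.3070.
Eyring denominator: −S ln(1−ᾱ) = 324.919.
V = 23 × 13 × 4 = 1196 m³.
T = 0.161·V/[−S·ln(1−ᾱ)] = 0.161·1196/324.919 = 0.59 s.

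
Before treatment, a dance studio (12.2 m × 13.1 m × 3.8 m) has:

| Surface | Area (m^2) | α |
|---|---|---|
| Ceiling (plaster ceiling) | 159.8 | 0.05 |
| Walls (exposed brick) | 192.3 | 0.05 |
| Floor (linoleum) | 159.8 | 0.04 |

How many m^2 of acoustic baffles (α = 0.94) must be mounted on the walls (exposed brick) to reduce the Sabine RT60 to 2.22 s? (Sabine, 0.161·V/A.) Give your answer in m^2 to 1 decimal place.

Summing Sᵢαᵢ: 7.990 + 9.615 + 6.392 → A₁ = 23.997 sabins.
V = 607.316 m³. Target absorption A₂ = 0.161 × 607.316 / 2.22 = 44.044 sabins.
Absorption to add: 44.044 − 23.997 = 20.047 sabins.
Net gain per m^2: Δα = 0.94 − 0.05 = 0.89.
Panel area = 20.047 / 0.89 = 22.5 m^2.

22.5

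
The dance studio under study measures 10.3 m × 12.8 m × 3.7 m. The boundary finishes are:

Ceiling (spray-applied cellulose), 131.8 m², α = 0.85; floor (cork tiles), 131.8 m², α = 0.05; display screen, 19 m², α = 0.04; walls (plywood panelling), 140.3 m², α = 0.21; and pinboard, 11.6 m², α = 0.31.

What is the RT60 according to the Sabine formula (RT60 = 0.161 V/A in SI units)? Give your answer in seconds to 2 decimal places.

Summing Sᵢαᵢ: 112.030 + 6.590 + 0.760 + 29.463 + 3.596 → A = 152.439 sabins.
Volume V = 10.3 × 12.8 × 3.7 = 487.808 m³.
RT60 = 0.161 · V / A = 0.161 × 487.808 / 152.439 = 0.52 s.

0.52 sec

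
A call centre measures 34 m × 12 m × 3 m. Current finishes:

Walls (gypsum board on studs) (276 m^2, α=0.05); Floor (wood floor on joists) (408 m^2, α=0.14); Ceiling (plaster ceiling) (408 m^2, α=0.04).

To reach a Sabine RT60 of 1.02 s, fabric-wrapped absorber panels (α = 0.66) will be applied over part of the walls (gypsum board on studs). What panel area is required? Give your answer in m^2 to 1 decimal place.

173.7

A₁ = Σ Sᵢαᵢ = 276*0.05 + 408*0.14 + 408*0.04 = 87.240 sabins.
V = 1224 m³. Target absorption A₂ = 0.161 × 1224 / 1.02 = 193.200 sabins.
Absorption to add: 193.200 − 87.240 = 105.960 sabins.
Net gain per m^2: Δα = 0.66 − 0.05 = 0.61.
Panel area = 105.960 / 0.61 = 173.7 m^2.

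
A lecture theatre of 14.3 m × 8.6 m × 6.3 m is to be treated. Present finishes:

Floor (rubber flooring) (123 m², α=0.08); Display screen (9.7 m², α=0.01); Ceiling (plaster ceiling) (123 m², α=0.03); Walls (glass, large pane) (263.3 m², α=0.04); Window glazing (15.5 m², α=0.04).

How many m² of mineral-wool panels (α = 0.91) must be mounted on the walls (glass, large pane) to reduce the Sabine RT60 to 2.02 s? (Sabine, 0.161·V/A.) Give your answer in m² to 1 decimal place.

Summing Sᵢαᵢ: 9.840 + 0.097 + 3.690 + 10.532 + 0.620 → A₁ = 24.779 sabins.
V = 774.774 m³. Target absorption A₂ = 0.161 × 774.774 / 2.02 = 61.752 sabins.
ΔA needed = 61.752 − 24.779 = 36.973 sabins.
Each m² of panel replacing the walls (glass, large pane) adds (0.91 − 0.04) = 0.87 sabins.
Area = ΔA/Δα = 36.973/0.87 = 42.5 m².

42.5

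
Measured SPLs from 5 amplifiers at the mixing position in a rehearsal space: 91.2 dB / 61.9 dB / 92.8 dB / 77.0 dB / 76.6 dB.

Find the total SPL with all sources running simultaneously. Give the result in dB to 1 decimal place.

95.2 dB

Σ 10^(Lᵢ/10) = 3.321e+09.
Back to dB: 10·log₁₀ Σ = 95.2 dB.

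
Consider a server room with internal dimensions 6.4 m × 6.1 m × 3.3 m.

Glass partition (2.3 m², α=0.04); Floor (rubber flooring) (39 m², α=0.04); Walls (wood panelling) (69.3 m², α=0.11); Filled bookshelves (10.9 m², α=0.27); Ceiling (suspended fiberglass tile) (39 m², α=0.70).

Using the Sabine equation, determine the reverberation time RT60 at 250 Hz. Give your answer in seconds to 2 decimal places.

Total absorption A = 2.3×0.04 + 39×0.04 + 69.3×0.11 + 10.9×0.27 + 39×0.70
  = 0.092 + 1.560 + 7.623 + 2.943 + 27.300 = 39.518 m² sabins.
V = 6.4·6.1·3.3 = 128.832 m³.
RT60 = 0.161 · V / A = 0.161 × 128.832 / 39.518 = 0.52 s.

0.52 seconds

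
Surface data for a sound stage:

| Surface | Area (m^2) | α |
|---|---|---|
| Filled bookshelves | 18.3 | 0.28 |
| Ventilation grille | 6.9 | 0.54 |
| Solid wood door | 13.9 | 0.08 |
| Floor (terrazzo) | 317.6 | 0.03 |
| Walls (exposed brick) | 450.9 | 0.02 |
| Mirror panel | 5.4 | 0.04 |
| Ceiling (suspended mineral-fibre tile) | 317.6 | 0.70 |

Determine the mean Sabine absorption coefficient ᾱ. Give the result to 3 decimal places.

0.222

S = Σ Sᵢ = 18.3 + 6.9 + 13.9 + 317.6 + 450.9 + 5.4 + 317.6 = 1130.6 m^2.
A = 18.3*0.28 + 6.9*0.54 + 13.9*0.08 + 317.6*0.03 + 450.9*0.02 + 5.4*0.04 + 317.6*0.70 = 251.044 sabins.
ᾱ = 251.044 / 1130.6 = 0.222.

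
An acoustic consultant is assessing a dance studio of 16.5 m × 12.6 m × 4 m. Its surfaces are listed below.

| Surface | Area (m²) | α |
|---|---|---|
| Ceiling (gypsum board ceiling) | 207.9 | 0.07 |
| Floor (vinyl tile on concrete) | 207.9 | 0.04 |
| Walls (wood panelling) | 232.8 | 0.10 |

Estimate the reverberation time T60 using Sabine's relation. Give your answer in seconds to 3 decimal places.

Equivalent absorption area: A = 207.9·0.07 + 207.9·0.04 + 232.8·0.10 = 46.149 m².
V = 16.5·12.6·4 = 831.6 m³.
RT60 = 0.161 · V / A = 0.161 × 831.6 / 46.149 = 2.901 s.

2.901 seconds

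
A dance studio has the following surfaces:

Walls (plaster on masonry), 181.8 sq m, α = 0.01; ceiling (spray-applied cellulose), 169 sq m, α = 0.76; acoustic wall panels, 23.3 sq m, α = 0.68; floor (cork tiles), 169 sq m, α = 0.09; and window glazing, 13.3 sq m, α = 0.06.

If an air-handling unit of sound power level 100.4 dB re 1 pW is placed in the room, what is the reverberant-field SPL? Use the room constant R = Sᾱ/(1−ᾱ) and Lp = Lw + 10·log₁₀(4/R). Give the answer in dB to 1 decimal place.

82.8 dB

Σ(Sᵢαᵢ) = 181.8×0.01 + 169×0.76 + 23.3×0.68 + 169×0.09 + 13.3×0.06 = 162.110; total area S = 556.4 sq m.
ᾱ = 162.110/556.4 = 0.2914; R = Sᾱ/(1−ᾱ) = 162.110/(1−0.2914) = 228.775 sq m.
Lp = Lw + 10 log₁₀(4/R) = 100.4 -17.57 = 82.8 dB.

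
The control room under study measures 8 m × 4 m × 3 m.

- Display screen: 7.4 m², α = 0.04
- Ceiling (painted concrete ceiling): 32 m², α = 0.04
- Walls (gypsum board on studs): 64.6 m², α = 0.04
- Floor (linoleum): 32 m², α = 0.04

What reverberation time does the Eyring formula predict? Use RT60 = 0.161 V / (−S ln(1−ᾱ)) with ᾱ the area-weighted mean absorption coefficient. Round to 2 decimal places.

Total surface area S = 7.4 + 32 + 64.6 + 32 = 136.0 m².
Σ(Sᵢαᵢ) = 7.4·0.04 + 32·0.04 + 64.6·0.04 + 32·0.04 = 5.440.
Mean coefficient ᾱ = A/S = 0.0400.
−S·ln(1−ᾱ) = −136.0 × ln(1 − 0.0400) = 5.552.
V = 8 × 4 × 3 = 96 m³.
RT60 = 0.161 × 96 / 5.552 = 2.78 s.

2.78 seconds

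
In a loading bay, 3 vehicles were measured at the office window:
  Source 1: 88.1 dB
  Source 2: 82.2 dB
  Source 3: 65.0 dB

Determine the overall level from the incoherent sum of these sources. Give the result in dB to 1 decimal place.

Σ 10^(Lᵢ/10) = 8.148e+08.
Back to dB: 10·log₁₀ Σ = 89.1 dB.

89.1 dB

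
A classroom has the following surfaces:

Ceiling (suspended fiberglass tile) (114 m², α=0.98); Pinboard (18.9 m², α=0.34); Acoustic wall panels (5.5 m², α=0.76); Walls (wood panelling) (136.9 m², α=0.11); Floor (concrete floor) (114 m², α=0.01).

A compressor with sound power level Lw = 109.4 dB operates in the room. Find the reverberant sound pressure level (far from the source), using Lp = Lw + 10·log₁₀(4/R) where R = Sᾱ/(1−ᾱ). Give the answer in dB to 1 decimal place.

92.1 dB

Σ(Sᵢαᵢ) = 114×0.98 + 18.9×0.34 + 5.5×0.76 + 136.9×0.11 + 114×0.01 = 138.525; total area S = 389.3 m².
ᾱ = 138.525/389.3 = 0.3558; R = Sᾱ/(1−ᾱ) = 138.525/(1−0.3558) = 215.034 m².
Lp = Lw + 10 log₁₀(4/R) = 109.4 -17.30 = 92.1 dB.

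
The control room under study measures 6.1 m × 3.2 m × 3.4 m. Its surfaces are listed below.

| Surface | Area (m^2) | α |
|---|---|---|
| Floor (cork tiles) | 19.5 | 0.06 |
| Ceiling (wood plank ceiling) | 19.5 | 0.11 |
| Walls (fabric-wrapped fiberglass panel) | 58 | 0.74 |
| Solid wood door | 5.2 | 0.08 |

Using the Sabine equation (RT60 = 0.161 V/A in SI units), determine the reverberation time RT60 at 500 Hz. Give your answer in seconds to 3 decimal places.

Summing Sᵢαᵢ: 1.170 + 2.145 + 42.920 + 0.416 → A = 46.651 sabins.
Room volume: 66.368 m³.
Sabine: RT60 = 0.161 × 66.368 / 46.651 = 0.229 s.

0.229 seconds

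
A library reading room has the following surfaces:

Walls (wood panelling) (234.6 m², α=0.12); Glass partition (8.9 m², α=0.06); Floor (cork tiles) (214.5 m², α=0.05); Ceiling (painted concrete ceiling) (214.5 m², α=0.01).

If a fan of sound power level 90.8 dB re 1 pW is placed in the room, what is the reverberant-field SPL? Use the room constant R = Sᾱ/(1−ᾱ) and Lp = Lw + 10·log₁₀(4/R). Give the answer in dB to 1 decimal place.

80.4 dB

A = 41.556 sabins; S = 672.5 m².
ᾱ = 41.556/672.5 = 0.0618; R = Sᾱ/(1−ᾱ) = 41.556/(1−0.0618) = 44.293 m².
Lp = 90.8 + 10·log₁₀(4/44.293) = 90.8 + (-10.44) = 80.4 dB.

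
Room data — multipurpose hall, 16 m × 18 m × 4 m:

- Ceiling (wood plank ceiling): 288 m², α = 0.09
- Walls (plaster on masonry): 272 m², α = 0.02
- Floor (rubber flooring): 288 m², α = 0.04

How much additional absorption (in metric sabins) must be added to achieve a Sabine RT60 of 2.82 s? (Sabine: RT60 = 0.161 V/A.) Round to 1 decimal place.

A₁ = Σ Sᵢαᵢ = 288*0.09 + 272*0.02 + 288*0.04 = 42.880 sabins.
Target A₂ = 0.161·1152/2.82 = 65.770 sabins (V = 1152 m³).
Shortfall: 65.770 − 42.880 = 22.9 sabins.

22.9 sabins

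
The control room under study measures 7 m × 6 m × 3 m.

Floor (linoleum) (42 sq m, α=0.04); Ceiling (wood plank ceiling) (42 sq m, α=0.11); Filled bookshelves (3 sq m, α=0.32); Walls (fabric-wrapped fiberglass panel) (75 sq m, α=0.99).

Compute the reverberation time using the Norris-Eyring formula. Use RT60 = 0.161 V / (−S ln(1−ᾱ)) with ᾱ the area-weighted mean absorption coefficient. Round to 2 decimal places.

S = Σ Sᵢ = 162.0 sq m.
Σ(Sᵢαᵢ) = 42·0.04 + 42·0.11 + 3·0.32 + 75·0.99 = 81.510.
Mean coefficient ᾱ = A/S = 0.5031.
−S·ln(1−ᾱ) = −162.0 × ln(1 − 0.5031) = 113.297.
V = 7 × 6 × 3 = 126 m³.
T = 0.161·V/[−S·ln(1−ᾱ)] = 0.161·126/113.297 = 0.18 s.

0.18 s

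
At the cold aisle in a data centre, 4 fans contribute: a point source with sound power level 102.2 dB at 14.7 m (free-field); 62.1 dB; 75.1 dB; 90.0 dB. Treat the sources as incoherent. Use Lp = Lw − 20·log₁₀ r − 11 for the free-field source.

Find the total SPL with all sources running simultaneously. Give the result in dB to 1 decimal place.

Source at 14.7 m: Lp = 102.2 − 20·log₁₀(14.7) − 11 = 67.9 dB.
Converting to relative power and adding: 10^(67.9/10) + 10^(62.1/10) + 10^(75.1/10) + 10^(90.0/10) = 1.04e+09.
L_total = 10·log₁₀(1.04e+09) = 90.2 dB.

90.2 dB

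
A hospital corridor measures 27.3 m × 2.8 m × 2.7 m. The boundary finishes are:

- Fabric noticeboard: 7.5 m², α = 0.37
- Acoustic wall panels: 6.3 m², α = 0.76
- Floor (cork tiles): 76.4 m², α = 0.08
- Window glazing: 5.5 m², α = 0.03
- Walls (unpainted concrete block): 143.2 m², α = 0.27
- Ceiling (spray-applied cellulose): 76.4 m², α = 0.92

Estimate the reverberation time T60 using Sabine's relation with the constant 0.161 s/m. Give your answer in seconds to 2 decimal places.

Equivalent absorption area: A = 7.5×0.37 + 6.3×0.76 + 76.4×0.08 + 5.5×0.03 + 143.2×0.27 + 76.4×0.92 = 122.792 m².
Volume V = 27.3 × 2.8 × 2.7 = 206.388 m³.
Sabine: RT60 = 0.161 × 206.388 / 122.792 = 0.27 s.

0.27 s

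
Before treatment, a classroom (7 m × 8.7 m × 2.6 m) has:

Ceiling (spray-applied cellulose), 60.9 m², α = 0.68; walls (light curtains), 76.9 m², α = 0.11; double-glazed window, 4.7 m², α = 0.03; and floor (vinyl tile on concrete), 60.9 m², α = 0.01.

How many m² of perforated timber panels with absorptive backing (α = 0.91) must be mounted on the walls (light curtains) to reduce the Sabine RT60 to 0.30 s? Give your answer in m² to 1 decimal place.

Equivalent absorption area: A₁ = 60.9×0.68 + 76.9×0.11 + 4.7×0.03 + 60.9×0.01 = 50.621 m².
V = 158.34 m³. Target absorption A₂ = 0.161 × 158.34 / 0.30 = 84.976 sabins.
Absorption to add: 84.976 − 50.621 = 34.355 sabins.
Net gain per m²: Δα = 0.91 − 0.11 = 0.80.
Area = ΔA/Δα = 34.355/0.80 = 42.9 m².

42.9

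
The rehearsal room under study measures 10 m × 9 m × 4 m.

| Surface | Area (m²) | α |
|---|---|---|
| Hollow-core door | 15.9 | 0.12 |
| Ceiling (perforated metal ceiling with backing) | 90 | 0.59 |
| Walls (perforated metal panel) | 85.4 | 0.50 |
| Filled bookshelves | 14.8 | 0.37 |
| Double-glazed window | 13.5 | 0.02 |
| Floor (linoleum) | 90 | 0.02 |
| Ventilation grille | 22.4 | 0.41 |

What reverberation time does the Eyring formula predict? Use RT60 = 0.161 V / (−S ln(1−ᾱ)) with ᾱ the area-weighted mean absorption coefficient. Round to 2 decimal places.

0.41 s

Total surface area S = 15.9 + 90 + 85.4 + 14.8 + 13.5 + 90 + 22.4 = 332.0 m².
Σ(Sᵢαᵢ) = 15.9·0.12 + 90·0.59 + 85.4·0.50 + 14.8·0.37 + 13.5·0.02 + 90·0.02 + 22.4·0.41 = 114.438.
ᾱ = 114.438 / 332.0 = 0.3447.
Eyring denominator: −S ln(1−ᾱ) = 140.324.
V = 10 × 9 × 4 = 360 m³.
T = 0.161·V/[−S·ln(1−ᾱ)] = 0.161·360/140.324 = 0.41 s.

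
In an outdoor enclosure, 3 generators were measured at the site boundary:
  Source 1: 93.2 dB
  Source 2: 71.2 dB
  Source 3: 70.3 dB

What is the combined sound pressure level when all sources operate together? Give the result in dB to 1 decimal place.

93.2 dB

Converting to relative power and adding: 10^(93.2/10) + 10^(71.2/10) + 10^(70.3/10) = 2.113e+09.
Combined level = 10 log₁₀(2.113e+09) = 93.2 dB.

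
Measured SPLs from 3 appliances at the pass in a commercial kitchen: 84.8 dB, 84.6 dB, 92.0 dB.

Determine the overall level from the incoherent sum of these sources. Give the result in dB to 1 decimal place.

Converting to relative power and adding: 10^(84.8/10) + 10^(84.6/10) + 10^(92.0/10) = 2.175e+09.
Back to dB: 10·log₁₀ Σ = 93.4 dB.

93.4 dB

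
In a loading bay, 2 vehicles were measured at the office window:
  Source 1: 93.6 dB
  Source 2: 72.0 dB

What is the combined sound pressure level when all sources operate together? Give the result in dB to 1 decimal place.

Sum in the linear (power) domain: Σ 10^(Lᵢ/10) = 10^(93.6/10) + 10^(72.0/10) = 2.307e+09.
Back to dB: 10·log₁₀ Σ = 93.6 dB.

93.6 dB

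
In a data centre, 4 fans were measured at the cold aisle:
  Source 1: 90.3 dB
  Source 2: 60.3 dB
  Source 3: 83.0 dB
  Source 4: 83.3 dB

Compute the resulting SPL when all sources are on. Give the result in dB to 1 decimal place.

91.7 dB

Σ 10^(Lᵢ/10) = 1.486e+09.
L_total = 10·log₁₀(1.486e+09) = 91.7 dB.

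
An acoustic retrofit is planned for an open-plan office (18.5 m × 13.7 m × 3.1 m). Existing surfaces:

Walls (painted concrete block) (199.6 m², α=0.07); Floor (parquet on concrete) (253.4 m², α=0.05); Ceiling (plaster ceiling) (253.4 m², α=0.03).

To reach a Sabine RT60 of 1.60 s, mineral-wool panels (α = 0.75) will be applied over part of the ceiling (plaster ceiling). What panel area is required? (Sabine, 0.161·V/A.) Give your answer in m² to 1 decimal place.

62.2

Total absorption A₁ = 199.6*0.07 + 253.4*0.05 + 253.4*0.03
  = 13.972 + 12.670 + 7.602 = 34.244 m² sabins.
Required A₂ = 0.161·785.695/1.60 = 79.061 sabins.
ΔA needed = 79.061 − 34.244 = 44.817 sabins.
Net gain per m²: Δα = 0.75 − 0.03 = 0.72.
Area = ΔA/Δα = 44.817/0.72 = 62.2 m².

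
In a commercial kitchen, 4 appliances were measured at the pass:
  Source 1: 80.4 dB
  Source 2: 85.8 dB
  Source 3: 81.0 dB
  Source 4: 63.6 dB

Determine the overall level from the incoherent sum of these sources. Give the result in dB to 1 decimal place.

Σ 10^(Lᵢ/10) = 6.18e+08.
Combined level = 10 log₁₀(6.18e+08) = 87.9 dB.

87.9 dB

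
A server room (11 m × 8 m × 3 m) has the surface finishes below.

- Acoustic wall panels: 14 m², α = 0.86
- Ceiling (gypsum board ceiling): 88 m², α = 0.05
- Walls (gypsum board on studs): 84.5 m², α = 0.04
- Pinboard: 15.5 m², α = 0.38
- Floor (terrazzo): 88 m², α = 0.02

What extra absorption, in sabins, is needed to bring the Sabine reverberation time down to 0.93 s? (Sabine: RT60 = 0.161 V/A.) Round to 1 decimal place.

18.2 sabins

A₁ = Σ Sᵢαᵢ = 14·0.86 + 88·0.05 + 84.5·0.04 + 15.5·0.38 + 88·0.02 = 27.470 sabins.
For T = 0.93 s, need A₂ = 0.161·V/T = 0.161·264/0.93 = 45.703 sabins.
Shortfall: 45.703 − 27.470 = 18.2 sabins.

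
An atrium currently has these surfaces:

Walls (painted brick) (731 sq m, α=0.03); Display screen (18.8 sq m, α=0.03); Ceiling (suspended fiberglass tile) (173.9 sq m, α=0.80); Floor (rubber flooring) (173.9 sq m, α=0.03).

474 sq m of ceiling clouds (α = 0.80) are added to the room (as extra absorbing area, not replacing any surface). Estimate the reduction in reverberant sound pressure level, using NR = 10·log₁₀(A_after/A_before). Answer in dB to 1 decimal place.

5.1 dB

Equivalent absorption area: A_before = 731*0.03 + 18.8*0.03 + 173.9*0.80 + 173.9*0.03 = 166.831 sq m.
Added absorption = 474 × 0.80 = 379.200 sabins.
New total A_after = 546.031 sabins.
NR = 10·log₁₀(546.031/166.831) = 5.1 dB.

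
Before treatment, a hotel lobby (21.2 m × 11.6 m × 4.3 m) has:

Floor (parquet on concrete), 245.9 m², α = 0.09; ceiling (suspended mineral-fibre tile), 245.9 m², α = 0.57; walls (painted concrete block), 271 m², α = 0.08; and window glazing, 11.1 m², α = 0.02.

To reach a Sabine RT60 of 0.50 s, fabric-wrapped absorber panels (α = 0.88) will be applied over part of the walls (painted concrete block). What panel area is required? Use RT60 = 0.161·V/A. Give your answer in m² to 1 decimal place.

195.4

Summing Sᵢαᵢ: 22.131 + 140.163 + 21.680 + 0.222 → A₁ = 184.196 sabins.
Required A₂ = 0.161·1057.456/0.50 = 340.501 sabins.
ΔA needed = 340.501 − 184.196 = 156.305 sabins.
Net gain per m²: Δα = 0.88 − 0.08 = 0.80.
Panel area = 156.305 / 0.80 = 195.4 m².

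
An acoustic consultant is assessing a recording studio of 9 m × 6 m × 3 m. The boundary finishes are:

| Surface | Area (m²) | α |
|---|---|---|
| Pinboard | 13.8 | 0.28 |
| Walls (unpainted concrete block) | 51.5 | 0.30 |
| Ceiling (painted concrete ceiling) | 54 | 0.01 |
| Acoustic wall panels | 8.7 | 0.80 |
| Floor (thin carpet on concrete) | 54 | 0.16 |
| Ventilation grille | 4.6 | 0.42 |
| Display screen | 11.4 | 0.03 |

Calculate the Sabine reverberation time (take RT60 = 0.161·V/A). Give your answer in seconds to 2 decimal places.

0.69 s

Total absorption A = 13.8·0.28 + 51.5·0.30 + 54·0.01 + 8.7·0.80 + 54·0.16 + 4.6·0.42 + 11.4·0.03
  = 3.864 + 15.450 + 0.540 + 6.960 + 8.640 + 1.932 + 0.342 = 37.728 m² sabins.
V = 9·6·3 = 162 m³.
RT60 = 0.161 · V / A = 0.161 × 162 / 37.728 = 0.69 s.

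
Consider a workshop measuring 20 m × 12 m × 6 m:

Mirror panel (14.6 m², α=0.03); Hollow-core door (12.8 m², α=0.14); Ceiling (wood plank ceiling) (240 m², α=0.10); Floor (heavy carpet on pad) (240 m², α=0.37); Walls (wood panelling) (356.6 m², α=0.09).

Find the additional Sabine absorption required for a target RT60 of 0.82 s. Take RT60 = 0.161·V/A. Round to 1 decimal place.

Total absorption A₁ = 14.6·0.03 + 12.8·0.14 + 240·0.10 + 240·0.37 + 356.6·0.09
  = 0.438 + 1.792 + 24.000 + 88.800 + 32.094 = 147.124 m² sabins.
For T = 0.82 s, need A₂ = 0.161·V/T = 0.161·1440/0.82 = 282.732 sabins.
Additional absorption ΔA = 282.732 − 147.124 = 135.6 sabins.

135.6 sabins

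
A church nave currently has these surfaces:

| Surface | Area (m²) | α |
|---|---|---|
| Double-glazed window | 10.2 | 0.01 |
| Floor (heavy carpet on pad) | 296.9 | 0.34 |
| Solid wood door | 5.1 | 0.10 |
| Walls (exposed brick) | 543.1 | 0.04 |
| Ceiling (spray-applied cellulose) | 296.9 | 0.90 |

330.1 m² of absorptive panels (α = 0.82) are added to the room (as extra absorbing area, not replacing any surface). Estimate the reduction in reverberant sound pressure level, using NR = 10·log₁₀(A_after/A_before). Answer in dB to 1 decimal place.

2.3 dB

A_before = Σ Sᵢαᵢ = 10.2×0.01 + 296.9×0.34 + 5.1×0.10 + 543.1×0.04 + 296.9×0.90 = 390.492 sabins.
Added absorption = 330.1 × 0.82 = 270.682 sabins.
New total A_after = 661.174 sabins.
NR = 10·log₁₀(661.174/390.492) = 2.3 dB.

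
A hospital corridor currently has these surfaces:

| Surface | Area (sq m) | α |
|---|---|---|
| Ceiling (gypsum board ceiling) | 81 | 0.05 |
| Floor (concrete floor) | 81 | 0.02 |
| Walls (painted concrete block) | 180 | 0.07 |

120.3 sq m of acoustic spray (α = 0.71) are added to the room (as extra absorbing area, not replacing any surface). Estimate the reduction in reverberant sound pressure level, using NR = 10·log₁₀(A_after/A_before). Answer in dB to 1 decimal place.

7.5 dB

Equivalent absorption area: A_before = 81×0.05 + 81×0.02 + 180×0.07 = 18.270 sq m.
Added absorption = 120.3 × 0.71 = 85.413 sabins.
New total A_after = 103.683 sabins.
NR = 10·log₁₀(103.683/18.270) = 7.5 dB.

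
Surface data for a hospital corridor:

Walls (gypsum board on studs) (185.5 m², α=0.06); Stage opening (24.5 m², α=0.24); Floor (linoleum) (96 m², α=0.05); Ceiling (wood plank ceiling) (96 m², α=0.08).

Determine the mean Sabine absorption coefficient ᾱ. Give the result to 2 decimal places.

Total surface area S = 402.0 m².
A = 185.5*0.06 + 24.5*0.24 + 96*0.05 + 96*0.08 = 29.490 sabins.
ᾱ = 29.490 / 402.0 = 0.07.

0.07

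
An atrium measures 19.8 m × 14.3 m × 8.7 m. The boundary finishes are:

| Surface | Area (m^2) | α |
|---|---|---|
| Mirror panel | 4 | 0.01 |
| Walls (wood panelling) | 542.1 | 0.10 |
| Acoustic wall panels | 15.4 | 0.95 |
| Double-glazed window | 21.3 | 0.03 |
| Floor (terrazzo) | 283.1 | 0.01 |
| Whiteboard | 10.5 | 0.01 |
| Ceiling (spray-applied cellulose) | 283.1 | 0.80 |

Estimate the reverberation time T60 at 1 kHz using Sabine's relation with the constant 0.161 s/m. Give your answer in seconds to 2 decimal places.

1.33 sec

Total absorption A = 4*0.01 + 542.1*0.10 + 15.4*0.95 + 21.3*0.03 + 283.1*0.01 + 10.5*0.01 + 283.1*0.80
  = 0.040 + 54.210 + 14.630 + 0.639 + 2.831 + 0.105 + 226.480 = 298.935 m^2 sabins.
Room volume: 2463.318 m³.
RT60 = 0.161 · V / A = 0.161 × 2463.318 / 298.935 = 1.33 s.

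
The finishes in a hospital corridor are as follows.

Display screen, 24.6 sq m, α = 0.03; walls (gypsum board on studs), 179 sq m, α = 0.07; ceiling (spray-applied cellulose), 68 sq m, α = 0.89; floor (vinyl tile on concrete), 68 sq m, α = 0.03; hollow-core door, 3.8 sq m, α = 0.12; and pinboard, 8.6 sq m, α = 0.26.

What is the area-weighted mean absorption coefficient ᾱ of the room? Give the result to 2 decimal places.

S = Σ Sᵢ = 24.6 + 179 + 68 + 68 + 3.8 + 8.6 = 352.0 sq m.
Weighted sum Σ Sα = 78.520.
ᾱ = A/S = 0.22.

0.22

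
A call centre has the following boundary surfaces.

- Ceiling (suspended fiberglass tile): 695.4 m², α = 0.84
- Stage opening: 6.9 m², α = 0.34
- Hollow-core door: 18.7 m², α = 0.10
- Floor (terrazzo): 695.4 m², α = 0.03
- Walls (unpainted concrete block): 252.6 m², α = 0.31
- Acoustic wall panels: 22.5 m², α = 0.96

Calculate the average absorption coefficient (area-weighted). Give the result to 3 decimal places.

S = Σ Sᵢ = 695.4 + 6.9 + 18.7 + 695.4 + 252.6 + 22.5 = 1691.5 m².
A = 695.4·0.84 + 6.9·0.34 + 18.7·0.10 + 695.4·0.03 + 252.6·0.31 + 22.5·0.96 = 709.120 sabins.
ᾱ = 709.120 / 1691.5 = 0.419.

0.419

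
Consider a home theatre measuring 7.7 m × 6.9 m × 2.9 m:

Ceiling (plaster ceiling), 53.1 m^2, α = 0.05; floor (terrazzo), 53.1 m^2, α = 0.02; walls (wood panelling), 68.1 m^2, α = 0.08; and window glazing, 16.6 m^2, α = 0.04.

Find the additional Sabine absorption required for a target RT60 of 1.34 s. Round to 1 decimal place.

8.7 sabins

Equivalent absorption area: A₁ = 53.1·0.05 + 53.1·0.02 + 68.1·0.08 + 16.6·0.04 = 9.829 m^2.
For T = 1.34 s, need A₂ = 0.161·V/T = 0.161·154.077/1.34 = 18.512 sabins.
Shortfall: 18.512 − 9.829 = 8.7 sabins.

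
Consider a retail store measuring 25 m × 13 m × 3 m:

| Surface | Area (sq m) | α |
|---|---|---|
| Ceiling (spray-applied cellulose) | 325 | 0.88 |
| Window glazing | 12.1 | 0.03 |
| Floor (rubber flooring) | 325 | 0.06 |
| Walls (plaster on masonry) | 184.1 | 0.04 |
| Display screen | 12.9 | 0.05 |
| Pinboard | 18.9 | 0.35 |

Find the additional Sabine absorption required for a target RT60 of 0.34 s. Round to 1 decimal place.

141.2 sabins

Summing Sᵢαᵢ: 286.000 + 0.363 + 19.500 + 7.364 + 0.645 + 6.615 → A₁ = 320.487 sabins.
For T = 0.34 s, need A₂ = 0.161·V/T = 0.161·975/0.34 = 461.691 sabins.
Additional absorption ΔA = 461.691 − 320.487 = 141.2 sabins.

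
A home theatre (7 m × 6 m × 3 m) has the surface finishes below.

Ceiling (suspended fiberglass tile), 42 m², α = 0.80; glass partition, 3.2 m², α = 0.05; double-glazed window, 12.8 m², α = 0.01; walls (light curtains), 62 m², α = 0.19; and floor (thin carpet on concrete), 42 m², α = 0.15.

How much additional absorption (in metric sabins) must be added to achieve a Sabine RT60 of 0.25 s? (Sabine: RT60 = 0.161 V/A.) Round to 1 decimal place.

Equivalent absorption area: A₁ = 42*0.80 + 3.2*0.05 + 12.8*0.01 + 62*0.19 + 42*0.15 = 51.968 m².
For T = 0.25 s, need A₂ = 0.161·V/T = 0.161·126/0.25 = 81.144 sabins.
Additional absorption ΔA = 81.144 − 51.968 = 29.2 sabins.

29.2 sabins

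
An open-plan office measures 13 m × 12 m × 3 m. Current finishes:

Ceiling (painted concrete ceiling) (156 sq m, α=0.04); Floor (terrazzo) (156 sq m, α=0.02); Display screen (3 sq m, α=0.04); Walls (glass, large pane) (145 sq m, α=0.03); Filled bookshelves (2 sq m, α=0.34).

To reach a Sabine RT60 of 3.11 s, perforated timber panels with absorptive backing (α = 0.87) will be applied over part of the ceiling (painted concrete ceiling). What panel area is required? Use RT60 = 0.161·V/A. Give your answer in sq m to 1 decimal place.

11.7

A₁ = Σ Sᵢαᵢ = 156·0.04 + 156·0.02 + 3·0.04 + 145·0.03 + 2·0.34 = 14.510 sabins.
V = 468 m³. Target absorption A₂ = 0.161 × 468 / 3.11 = 24.228 sabins.
Absorption to add: 24.228 − 14.510 = 9.718 sabins.
Net gain per sq m: Δα = 0.87 − 0.04 = 0.83.
Area = ΔA/Δα = 9.718/0.83 = 11.7 sq m.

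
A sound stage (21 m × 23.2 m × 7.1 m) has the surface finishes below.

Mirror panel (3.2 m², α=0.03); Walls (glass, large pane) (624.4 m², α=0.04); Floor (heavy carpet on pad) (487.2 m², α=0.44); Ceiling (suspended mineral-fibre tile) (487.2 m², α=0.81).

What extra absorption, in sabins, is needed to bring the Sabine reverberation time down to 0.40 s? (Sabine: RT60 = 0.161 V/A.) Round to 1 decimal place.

758.2 sabins

Equivalent absorption area: A₁ = 3.2*0.03 + 624.4*0.04 + 487.2*0.44 + 487.2*0.81 = 634.072 m².
V = 3459.12 m³. Required absorption A₂ = 0.161 × 3459.12 / 0.40 = 1392.296 sabins.
Additional absorption ΔA = 1392.296 − 634.072 = 758.2 sabins.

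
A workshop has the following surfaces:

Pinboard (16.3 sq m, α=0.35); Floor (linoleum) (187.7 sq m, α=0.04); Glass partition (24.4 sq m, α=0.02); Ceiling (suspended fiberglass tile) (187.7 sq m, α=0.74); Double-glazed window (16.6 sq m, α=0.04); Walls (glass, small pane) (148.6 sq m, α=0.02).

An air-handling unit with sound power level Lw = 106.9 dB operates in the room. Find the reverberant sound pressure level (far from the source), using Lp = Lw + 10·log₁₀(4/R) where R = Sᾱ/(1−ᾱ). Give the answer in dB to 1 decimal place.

89.6 dB

Σ(Sᵢαᵢ) = 16.3×0.35 + 187.7×0.04 + 24.4×0.02 + 187.7×0.74 + 16.6×0.04 + 148.6×0.02 = 156.235; total area S = 581.3 sq m.
ᾱ = 156.235/581.3 = 0.2688; R = Sᾱ/(1−ᾱ) = 156.235/(1−0.2688) = 213.669 sq m.
Lp = 106.9 + 10·log₁₀(4/213.669) = 106.9 + (-17.28) = 89.6 dB.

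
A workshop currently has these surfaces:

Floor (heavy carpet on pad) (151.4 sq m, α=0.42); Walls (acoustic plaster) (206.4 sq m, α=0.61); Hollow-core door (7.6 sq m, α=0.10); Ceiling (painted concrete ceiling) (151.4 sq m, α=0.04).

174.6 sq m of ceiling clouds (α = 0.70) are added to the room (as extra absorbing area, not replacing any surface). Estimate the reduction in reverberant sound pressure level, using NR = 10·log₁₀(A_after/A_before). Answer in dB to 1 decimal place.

2.1 dB

Total absorption A_before = 151.4×0.42 + 206.4×0.61 + 7.6×0.10 + 151.4×0.04
  = 63.588 + 125.904 + 0.760 + 6.056 = 196.308 sq m sabins.
Treatment contributes 174.6·0.70 = 122.220 sabins.
A_after = 196.308 + 122.220 = 318.528 sabins.
NR = 10·log₁₀(318.528/196.308) = 2.1 dB.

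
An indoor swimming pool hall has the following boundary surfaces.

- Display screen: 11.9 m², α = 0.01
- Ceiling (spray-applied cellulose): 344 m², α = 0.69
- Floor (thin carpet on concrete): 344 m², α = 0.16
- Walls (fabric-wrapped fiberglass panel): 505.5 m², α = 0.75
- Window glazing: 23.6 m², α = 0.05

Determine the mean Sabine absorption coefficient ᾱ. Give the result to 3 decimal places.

S = Σ Sᵢ = 11.9 + 344 + 344 + 505.5 + 23.6 = 1229.0 m².
Σ(Sᵢαᵢ) = 11.9*0.01 + 344*0.69 + 344*0.16 + 505.5*0.75 + 23.6*0.05 = 672.824.
ᾱ = A/S = 0.547.

0.547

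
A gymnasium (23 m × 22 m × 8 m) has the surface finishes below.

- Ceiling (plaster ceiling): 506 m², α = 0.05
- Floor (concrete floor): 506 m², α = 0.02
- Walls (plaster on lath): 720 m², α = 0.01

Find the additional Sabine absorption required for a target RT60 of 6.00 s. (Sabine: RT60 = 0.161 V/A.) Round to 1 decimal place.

66.0 sabins

Summing Sᵢαᵢ: 25.300 + 10.120 + 7.200 → A₁ = 42.620 sabins.
Target A₂ = 0.161·4048/6.00 = 108.621 sabins (V = 4048 m³).
Shortfall: 108.621 − 42.620 = 66.0 sabins.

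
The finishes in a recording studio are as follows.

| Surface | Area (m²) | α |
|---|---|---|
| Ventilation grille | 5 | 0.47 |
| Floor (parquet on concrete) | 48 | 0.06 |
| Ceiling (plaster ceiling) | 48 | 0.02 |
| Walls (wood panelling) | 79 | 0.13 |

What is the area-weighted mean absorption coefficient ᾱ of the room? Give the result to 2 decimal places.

0.09

S = Σ Sᵢ = 5 + 48 + 48 + 79 = 180.0 m².
Σ(Sᵢαᵢ) = 5*0.47 + 48*0.06 + 48*0.02 + 79*0.13 = 16.460.
ᾱ = A/S = 0.09.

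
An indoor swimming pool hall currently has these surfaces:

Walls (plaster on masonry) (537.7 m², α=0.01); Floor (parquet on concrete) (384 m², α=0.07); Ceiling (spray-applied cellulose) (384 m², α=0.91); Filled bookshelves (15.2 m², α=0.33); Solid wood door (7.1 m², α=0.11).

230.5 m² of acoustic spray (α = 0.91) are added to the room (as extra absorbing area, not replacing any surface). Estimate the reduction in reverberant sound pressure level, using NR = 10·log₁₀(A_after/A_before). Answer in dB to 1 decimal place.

1.9 dB

A_before = Σ Sᵢαᵢ = 537.7×0.01 + 384×0.07 + 384×0.91 + 15.2×0.33 + 7.1×0.11 = 387.494 sabins.
Added absorption = 230.5 × 0.91 = 209.755 sabins.
New total A_after = 597.249 sabins.
NR = 10·log₁₀(597.249/387.494) = 1.9 dB.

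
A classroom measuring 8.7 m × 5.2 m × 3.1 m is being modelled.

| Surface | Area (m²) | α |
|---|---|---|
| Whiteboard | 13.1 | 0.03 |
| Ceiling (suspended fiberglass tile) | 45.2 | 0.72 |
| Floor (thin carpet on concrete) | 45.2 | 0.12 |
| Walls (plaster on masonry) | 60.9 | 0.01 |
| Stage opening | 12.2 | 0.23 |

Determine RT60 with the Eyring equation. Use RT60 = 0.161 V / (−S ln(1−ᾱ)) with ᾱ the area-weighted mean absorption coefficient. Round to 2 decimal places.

0.47 seconds

S = Σ Sᵢ = 176.6 m².
Σ(Sᵢαᵢ) = 13.1·0.03 + 45.2·0.72 + 45.2·0.12 + 60.9·0.01 + 12.2·0.23 = 41.776.
Mean coefficient ᾱ = A/S = 0.2366.
−S·ln(1−ᾱ) = −176.6 × ln(1 − 0.2366) = 47.677.
V = 8.7 × 5.2 × 3.1 = 140.244 m³.
RT60 = 0.161 × 140.244 / 47.677 = 0.47 s.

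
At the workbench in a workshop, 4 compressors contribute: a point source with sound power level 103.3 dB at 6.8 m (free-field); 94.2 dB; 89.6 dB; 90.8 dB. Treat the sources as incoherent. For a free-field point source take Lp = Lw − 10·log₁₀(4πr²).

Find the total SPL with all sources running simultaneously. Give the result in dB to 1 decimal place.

Source at 6.8 m: Lp = 103.3 − 10·log₁₀(4π·6.8²) = 103.3 − 10·log₁₀(581.069) = 75.7 dB.
Σ 10^(Lᵢ/10) = 4.782e+09.
L_total = 10·log₁₀(4.782e+09) = 96.8 dB.

96.8 dB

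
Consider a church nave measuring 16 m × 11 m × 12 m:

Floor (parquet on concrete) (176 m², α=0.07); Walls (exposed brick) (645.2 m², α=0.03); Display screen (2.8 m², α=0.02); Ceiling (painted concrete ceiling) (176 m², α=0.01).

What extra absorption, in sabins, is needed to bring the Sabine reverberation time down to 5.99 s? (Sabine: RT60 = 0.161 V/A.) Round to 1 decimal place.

Equivalent absorption area: A₁ = 176×0.07 + 645.2×0.03 + 2.8×0.02 + 176×0.01 = 33.492 m².
Target A₂ = 0.161·2112/5.99 = 56.767 sabins (V = 2112 m³).
Additional absorption ΔA = 56.767 − 33.492 = 23.3 sabins.

23.3 sabins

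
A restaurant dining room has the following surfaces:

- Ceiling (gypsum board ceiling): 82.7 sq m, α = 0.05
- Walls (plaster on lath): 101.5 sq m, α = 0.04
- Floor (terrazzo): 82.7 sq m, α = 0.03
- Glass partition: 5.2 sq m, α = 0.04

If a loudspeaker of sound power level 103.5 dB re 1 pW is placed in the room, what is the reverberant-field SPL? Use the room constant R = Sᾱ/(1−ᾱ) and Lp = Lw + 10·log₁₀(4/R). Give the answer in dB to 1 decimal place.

A = 10.884 sabins; S = 272.1 sq m.
ᾱ = 0.0400, so room constant R = A/(1−ᾱ) = 11.338 sq m.
Lp = 103.5 + 10·log₁₀(4/11.338) = 103.5 + (-4.52) = 99.0 dB.

99.0 dB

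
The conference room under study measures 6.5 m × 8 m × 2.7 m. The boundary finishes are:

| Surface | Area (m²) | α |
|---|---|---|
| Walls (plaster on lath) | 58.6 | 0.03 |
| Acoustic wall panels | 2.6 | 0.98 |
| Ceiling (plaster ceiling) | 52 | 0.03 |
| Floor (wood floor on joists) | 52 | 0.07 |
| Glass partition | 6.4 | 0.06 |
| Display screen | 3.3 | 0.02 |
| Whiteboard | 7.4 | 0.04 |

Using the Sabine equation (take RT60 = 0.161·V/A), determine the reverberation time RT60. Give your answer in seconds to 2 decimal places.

2.20 s

Summing Sᵢαᵢ: 1.758 + 2.548 + 1.560 + 3.640 + 0.384 + 0.066 + 0.296 → A = 10.252 sabins.
V = 6.5·8·2.7 = 140.4 m³.
T = 0.161 V/A = 0.161·140.4/10.252 = 2.20 s.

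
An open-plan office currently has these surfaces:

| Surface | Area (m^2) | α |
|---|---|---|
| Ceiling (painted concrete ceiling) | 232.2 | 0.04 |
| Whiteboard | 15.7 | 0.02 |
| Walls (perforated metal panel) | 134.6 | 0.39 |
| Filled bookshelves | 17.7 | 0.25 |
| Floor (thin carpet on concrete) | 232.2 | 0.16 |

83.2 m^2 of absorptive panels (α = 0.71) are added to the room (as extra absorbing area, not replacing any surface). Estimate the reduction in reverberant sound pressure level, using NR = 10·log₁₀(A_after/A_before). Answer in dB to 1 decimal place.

Equivalent absorption area: A_before = 232.2×0.04 + 15.7×0.02 + 134.6×0.39 + 17.7×0.25 + 232.2×0.16 = 103.673 m^2.
Added absorption = 83.2 × 0.71 = 59.072 sabins.
New total A_after = 162.745 sabins.
Reduction = 10 log₁₀(A_after/A_before) = 10 log₁₀(1.5698) = 2.0 dB.

2.0 dB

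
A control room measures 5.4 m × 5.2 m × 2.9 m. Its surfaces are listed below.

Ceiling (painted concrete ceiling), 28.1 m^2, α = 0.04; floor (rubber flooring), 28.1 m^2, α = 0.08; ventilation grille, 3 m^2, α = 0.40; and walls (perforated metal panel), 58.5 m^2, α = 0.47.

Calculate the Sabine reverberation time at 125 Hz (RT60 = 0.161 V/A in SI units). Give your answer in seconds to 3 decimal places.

0.409 s

Summing Sᵢαᵢ: 1.124 + 2.248 + 1.200 + 27.495 → A = 32.067 sabins.
Room volume: 81.432 m³.
Sabine: RT60 = 0.161 × 81.432 / 32.067 = 0.409 s.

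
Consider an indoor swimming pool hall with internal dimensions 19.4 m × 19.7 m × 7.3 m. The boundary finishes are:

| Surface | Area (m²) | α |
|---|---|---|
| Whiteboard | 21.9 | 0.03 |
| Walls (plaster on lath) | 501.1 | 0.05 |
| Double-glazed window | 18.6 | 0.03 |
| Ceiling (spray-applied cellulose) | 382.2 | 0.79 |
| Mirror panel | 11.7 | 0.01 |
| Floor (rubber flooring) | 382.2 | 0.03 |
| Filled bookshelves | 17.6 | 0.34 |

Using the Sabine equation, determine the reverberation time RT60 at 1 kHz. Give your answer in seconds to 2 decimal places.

Total absorption A = 21.9*0.03 + 501.1*0.05 + 18.6*0.03 + 382.2*0.79 + 11.7*0.01 + 382.2*0.03 + 17.6*0.34
  = 0.657 + 25.055 + 0.558 + 301.938 + 0.117 + 11.466 + 5.984 = 345.775 m² sabins.
Room volume: 2789.914 m³.
T = 0.161 V/A = 0.161·2789.914/345.775 = 1.30 s.

1.30 seconds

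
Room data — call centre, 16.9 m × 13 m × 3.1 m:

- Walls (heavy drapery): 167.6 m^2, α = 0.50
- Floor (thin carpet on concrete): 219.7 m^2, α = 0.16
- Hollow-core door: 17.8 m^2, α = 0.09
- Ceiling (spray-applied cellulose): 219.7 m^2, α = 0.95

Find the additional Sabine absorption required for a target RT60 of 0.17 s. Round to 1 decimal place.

315.7 sabins

Summing Sᵢαᵢ: 83.800 + 35.152 + 1.602 + 208.715 → A₁ = 329.269 sabins.
Target A₂ = 0.161·681.07/0.17 = 645.013 sabins (V = 681.07 m³).
ΔA = A₂ − A₁ = 645.013 − 329.269 = 315.7 sabins.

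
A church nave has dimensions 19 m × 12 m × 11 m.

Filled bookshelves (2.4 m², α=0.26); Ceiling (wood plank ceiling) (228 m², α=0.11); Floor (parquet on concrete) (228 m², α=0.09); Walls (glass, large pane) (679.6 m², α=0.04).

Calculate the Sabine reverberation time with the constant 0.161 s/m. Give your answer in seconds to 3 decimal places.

5.501 seconds

A = Σ Sᵢαᵢ = 2.4×0.26 + 228×0.11 + 228×0.09 + 679.6×0.04 = 73.408 sabins.
V = 19·12·11 = 2508 m³.
RT60 = 0.161 · V / A = 0.161 × 2508 / 73.408 = 5.501 s.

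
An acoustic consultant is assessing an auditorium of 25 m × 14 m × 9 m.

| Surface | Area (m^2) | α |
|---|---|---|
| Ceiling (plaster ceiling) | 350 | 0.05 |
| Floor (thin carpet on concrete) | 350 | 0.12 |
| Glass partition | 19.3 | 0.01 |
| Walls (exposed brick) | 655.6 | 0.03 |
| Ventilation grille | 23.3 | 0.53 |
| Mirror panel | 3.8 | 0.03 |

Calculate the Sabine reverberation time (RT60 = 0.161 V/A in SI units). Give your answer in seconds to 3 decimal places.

5.523 seconds

A = Σ Sᵢαᵢ = 350*0.05 + 350*0.12 + 19.3*0.01 + 655.6*0.03 + 23.3*0.53 + 3.8*0.03 = 91.824 sabins.
V = 25·14·9 = 3150 m³.
T = 0.161 V/A = 0.161·3150/91.824 = 5.523 s.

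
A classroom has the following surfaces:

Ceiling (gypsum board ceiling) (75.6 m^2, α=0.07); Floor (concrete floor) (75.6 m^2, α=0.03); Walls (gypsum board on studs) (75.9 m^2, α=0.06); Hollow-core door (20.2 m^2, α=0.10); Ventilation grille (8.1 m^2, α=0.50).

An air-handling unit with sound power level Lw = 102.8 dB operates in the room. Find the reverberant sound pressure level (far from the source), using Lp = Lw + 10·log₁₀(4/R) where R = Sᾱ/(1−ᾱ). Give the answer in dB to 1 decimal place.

Σ(Sᵢαᵢ) = 75.6×0.07 + 75.6×0.03 + 75.9×0.06 + 20.2×0.10 + 8.1×0.50 = 18.184; total area S = 255.4 m^2.
ᾱ = 18.184/255.4 = 0.0712; R = Sᾱ/(1−ᾱ) = 18.184/(1−0.0712) = 19.578 m^2.
Lp = Lw + 10 log₁₀(4/R) = 102.8 -6.90 = 95.9 dB.

95.9 dB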